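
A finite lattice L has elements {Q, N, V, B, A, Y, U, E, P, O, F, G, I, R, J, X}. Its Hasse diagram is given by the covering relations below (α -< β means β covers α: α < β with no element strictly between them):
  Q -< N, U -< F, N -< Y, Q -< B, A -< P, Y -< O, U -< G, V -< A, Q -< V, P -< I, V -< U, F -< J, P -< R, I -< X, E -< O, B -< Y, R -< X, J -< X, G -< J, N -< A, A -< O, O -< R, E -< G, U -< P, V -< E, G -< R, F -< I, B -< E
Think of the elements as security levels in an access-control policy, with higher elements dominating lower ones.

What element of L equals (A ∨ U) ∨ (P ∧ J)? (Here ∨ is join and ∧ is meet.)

P

A ∨ U = P
P ∧ J = U
P ∨ U = P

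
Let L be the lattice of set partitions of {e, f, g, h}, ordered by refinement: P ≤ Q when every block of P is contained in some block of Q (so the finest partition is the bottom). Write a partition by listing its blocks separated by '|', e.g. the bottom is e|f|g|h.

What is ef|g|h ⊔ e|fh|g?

efh|g

The join of ef|g|h and e|fh|g merges any blocks that overlap across the partitions, giving efh|g.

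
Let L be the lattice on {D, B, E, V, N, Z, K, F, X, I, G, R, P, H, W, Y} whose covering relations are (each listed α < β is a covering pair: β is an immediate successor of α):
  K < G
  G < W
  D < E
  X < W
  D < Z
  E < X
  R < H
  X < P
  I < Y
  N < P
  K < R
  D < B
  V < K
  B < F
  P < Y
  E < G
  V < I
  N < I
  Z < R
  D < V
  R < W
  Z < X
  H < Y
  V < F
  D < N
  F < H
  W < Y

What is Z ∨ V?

Common upper bounds of {Z, V}: H, R, W, Y.
The least among these is R.

R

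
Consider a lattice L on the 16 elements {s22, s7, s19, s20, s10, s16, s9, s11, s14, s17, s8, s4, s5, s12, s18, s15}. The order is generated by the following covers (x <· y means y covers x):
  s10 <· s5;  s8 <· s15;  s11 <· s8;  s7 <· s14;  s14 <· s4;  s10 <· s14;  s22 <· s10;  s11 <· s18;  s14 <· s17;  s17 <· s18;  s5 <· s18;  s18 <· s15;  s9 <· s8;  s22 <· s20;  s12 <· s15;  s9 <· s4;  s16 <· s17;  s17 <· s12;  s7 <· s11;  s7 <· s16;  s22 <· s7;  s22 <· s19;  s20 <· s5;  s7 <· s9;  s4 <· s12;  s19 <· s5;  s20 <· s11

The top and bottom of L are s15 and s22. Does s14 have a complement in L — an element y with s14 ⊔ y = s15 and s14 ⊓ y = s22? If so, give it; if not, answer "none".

For every candidate y, either s14 ∨ y ≠ s15 or s14 ∧ y ≠ s22; no complement exists.

none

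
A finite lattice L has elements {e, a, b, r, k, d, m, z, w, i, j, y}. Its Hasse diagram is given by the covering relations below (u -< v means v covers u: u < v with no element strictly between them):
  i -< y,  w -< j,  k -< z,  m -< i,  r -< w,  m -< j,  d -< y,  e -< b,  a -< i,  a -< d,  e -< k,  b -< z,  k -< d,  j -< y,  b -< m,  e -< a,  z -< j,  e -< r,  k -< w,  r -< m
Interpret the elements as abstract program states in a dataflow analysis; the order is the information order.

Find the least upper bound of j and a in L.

Common upper bounds of {j, a}: y.
The least among these is y.

y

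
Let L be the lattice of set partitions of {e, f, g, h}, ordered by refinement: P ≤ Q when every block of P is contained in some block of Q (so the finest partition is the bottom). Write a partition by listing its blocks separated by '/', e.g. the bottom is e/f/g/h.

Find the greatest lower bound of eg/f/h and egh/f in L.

The meet (common refinement) of eg/f/h and egh/f intersects blocks pairwise, giving eg/f/h.

eg/f/h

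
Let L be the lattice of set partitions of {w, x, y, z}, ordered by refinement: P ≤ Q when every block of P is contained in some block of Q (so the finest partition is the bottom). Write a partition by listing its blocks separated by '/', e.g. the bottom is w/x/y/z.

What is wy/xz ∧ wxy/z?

wy/x/z

The meet (common refinement) of wy/xz and wxy/z intersects blocks pairwise, giving wy/x/z.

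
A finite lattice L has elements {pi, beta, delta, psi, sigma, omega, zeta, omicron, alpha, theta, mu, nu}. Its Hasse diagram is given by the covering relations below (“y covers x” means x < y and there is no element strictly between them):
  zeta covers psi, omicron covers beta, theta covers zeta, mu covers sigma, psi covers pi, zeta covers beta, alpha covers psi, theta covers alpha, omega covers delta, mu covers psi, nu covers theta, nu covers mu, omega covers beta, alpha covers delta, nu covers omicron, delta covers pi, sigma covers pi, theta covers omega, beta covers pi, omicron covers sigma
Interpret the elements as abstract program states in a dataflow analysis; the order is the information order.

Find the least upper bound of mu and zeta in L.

nu

Common upper bounds of {mu, zeta}: nu.
The least among these is nu.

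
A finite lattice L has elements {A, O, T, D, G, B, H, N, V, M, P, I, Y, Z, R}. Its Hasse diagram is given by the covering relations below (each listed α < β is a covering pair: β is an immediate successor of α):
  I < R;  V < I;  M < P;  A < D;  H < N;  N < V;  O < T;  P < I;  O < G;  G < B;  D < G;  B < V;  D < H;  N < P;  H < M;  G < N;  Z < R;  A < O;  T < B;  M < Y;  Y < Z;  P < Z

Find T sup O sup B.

B

Common upper bounds of {T, O, B}: B, I, R, V.
The least among these is B.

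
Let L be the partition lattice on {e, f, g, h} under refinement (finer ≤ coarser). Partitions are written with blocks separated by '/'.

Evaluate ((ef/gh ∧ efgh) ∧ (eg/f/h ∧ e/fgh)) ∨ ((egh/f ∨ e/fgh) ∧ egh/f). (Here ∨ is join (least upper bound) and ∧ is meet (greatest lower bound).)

ef/gh ∧ efgh = ef/gh
eg/f/h ∧ e/fgh = e/f/g/h
ef/gh ∧ e/f/g/h = e/f/g/h
egh/f ∨ e/fgh = efgh
efgh ∧ egh/f = egh/f
e/f/g/h ∨ egh/f = egh/f

egh/f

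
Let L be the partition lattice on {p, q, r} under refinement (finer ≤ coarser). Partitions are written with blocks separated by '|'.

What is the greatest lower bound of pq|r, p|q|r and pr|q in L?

The meet (common refinement) of pq|r, p|q|r, pr|q intersects blocks pairwise, giving p|q|r.

p|q|r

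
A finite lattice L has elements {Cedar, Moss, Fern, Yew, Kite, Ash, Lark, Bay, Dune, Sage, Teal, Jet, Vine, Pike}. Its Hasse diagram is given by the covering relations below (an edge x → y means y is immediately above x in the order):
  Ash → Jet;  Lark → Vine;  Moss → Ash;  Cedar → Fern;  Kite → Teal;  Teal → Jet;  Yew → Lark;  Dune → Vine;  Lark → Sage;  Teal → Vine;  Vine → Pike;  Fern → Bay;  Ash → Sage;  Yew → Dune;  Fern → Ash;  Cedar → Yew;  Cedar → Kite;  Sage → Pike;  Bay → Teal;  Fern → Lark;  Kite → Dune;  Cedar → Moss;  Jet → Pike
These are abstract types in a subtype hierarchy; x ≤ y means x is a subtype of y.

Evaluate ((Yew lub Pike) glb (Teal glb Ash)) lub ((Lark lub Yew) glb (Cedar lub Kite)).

Fern

Yew ∨ Pike = Pike
Teal ∧ Ash = Fern
Pike ∧ Fern = Fern
Lark ∨ Yew = Lark
Cedar ∨ Kite = Kite
Lark ∧ Kite = Cedar
Fern ∨ Cedar = Fern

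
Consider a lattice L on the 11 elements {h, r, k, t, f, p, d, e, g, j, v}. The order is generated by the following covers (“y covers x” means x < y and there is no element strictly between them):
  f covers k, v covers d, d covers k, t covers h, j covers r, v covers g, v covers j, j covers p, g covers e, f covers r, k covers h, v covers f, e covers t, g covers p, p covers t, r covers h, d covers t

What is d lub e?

v

Common upper bounds of {d, e}: v.
The least among these is v.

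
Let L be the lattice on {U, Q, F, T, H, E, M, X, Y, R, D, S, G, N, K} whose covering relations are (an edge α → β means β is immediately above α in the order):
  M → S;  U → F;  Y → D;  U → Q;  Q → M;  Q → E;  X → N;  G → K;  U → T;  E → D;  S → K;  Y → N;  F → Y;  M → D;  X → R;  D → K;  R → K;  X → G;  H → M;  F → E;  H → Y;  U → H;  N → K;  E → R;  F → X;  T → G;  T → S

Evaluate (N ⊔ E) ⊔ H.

K

N ∨ E = K
K ∨ H = K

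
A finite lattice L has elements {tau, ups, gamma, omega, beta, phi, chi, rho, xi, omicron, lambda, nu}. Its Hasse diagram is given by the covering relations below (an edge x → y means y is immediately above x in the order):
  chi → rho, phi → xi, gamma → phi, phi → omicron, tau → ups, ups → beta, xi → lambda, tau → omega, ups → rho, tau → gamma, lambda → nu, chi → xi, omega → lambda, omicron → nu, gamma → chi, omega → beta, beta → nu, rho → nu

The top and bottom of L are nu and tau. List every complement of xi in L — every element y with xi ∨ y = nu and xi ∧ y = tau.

Need y with xi ∨ y = nu and xi ∧ y = tau.
Checking each element gives: beta, ups.

beta, ups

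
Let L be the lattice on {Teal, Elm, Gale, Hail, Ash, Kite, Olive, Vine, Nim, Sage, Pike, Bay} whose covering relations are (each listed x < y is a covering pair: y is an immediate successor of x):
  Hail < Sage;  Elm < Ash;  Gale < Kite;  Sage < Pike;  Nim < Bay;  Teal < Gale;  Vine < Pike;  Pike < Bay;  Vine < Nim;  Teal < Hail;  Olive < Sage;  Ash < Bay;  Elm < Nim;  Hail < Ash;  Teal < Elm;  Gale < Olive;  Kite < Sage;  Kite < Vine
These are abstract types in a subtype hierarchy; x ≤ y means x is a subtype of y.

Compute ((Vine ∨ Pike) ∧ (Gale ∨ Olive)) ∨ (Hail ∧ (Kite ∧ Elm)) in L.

Vine ∨ Pike = Pike
Gale ∨ Olive = Olive
Pike ∧ Olive = Olive
Kite ∧ Elm = Teal
Hail ∧ Teal = Teal
Olive ∨ Teal = Olive

Olive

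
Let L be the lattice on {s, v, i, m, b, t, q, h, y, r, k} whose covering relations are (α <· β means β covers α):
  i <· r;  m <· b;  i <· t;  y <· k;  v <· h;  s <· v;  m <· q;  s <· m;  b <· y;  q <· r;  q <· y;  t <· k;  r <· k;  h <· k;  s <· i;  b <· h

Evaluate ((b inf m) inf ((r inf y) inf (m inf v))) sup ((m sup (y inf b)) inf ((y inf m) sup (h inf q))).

m

b ∧ m = m
r ∧ y = q
m ∧ v = s
q ∧ s = s
m ∧ s = s
y ∧ b = b
m ∨ b = b
y ∧ m = m
h ∧ q = m
m ∨ m = m
b ∧ m = m
s ∨ m = m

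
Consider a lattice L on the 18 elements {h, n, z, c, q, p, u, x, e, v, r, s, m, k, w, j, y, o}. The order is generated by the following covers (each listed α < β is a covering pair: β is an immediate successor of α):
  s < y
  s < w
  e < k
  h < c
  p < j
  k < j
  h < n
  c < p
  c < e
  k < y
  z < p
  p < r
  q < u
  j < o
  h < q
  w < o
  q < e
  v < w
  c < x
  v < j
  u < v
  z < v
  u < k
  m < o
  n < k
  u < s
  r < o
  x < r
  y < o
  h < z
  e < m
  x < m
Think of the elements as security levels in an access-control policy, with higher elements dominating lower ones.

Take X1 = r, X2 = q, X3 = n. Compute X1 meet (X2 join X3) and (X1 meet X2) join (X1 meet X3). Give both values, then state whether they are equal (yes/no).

c; h; no

X2 join X3 = k, so X1 meet (X2 join X3) = r meet k = c.
X1 meet X2 = h and X1 meet X3 = h, so (X1 meet X2) join (X1 meet X3) = h join h = h.
Equal: no.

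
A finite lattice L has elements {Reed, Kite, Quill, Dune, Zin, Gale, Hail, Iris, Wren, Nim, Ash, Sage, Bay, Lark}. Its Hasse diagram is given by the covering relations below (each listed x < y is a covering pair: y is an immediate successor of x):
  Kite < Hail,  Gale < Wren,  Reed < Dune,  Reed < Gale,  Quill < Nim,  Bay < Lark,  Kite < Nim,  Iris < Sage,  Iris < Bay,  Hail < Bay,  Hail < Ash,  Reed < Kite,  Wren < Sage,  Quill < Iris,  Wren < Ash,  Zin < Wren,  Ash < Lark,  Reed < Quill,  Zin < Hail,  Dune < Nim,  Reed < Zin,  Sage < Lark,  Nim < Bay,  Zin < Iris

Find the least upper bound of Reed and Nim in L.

Nim

Common upper bounds of {Reed, Nim}: Bay, Lark, Nim.
The least among these is Nim.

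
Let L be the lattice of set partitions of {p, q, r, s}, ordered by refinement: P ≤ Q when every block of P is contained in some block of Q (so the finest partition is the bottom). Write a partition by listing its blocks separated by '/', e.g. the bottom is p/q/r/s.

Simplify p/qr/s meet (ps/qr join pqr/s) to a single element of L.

ps/qr ∨ pqr/s = pqrs
p/qr/s ∧ pqrs = p/qr/s

p/qr/s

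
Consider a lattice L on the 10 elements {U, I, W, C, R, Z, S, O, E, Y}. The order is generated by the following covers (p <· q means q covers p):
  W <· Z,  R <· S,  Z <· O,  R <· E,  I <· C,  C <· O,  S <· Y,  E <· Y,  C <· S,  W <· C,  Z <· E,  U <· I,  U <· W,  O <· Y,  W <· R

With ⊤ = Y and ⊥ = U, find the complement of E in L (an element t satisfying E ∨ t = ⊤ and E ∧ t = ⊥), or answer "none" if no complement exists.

Need t with E ∨ t = Y and E ∧ t = U.
Checking each element gives: I.

I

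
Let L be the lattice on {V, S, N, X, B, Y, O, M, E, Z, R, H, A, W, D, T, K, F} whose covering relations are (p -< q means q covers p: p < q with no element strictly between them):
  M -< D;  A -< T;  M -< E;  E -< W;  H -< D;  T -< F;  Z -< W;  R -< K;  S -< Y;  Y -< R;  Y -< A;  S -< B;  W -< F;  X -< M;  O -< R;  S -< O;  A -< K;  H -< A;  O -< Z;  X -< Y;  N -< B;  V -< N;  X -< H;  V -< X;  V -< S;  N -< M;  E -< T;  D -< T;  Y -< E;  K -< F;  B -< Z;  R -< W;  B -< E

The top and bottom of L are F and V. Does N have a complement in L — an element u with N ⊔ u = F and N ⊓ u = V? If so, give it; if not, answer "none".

K

Need u with N ∨ u = F and N ∧ u = V.
Checking each element gives: K.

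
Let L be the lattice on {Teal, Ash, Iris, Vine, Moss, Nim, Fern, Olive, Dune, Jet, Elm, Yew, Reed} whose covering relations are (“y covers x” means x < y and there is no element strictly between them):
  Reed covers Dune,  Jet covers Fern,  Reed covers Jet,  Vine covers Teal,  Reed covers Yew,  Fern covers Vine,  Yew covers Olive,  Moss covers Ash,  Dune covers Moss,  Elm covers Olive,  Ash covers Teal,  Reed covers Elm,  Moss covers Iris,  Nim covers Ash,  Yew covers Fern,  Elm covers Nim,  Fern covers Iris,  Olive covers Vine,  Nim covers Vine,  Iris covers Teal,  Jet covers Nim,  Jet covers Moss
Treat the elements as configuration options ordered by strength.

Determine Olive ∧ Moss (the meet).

Teal

Common lower bounds of {Olive, Moss}: Teal.
The greatest among these is Teal.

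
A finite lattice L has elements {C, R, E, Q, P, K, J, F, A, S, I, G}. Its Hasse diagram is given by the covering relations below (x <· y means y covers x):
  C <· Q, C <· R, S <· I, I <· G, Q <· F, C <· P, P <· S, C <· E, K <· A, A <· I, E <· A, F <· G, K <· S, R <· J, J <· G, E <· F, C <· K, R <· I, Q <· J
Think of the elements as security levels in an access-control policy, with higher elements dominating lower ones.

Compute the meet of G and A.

Common lower bounds of {G, A}: A, C, E, K.
The greatest among these is A.

A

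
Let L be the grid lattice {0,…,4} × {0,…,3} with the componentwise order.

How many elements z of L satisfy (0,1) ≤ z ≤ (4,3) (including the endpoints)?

The interval [(0,1), (4,3)] = {(0,1), (0,2), (0,3), (1,1), (1,2), (1,3), (2,1), (2,2), (2,3), (3,1), (3,2), (3,3), (4,1), (4,2), (4,3)}, which has 15 elements.

15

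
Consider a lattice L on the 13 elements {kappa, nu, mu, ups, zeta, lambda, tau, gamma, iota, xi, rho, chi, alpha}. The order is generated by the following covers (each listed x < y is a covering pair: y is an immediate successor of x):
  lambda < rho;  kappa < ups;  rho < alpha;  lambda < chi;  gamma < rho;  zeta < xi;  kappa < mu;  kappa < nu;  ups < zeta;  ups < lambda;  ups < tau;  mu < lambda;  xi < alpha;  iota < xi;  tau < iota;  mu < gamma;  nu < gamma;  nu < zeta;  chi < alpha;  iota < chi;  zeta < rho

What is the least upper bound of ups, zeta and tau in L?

xi

Common upper bounds of {ups, zeta, tau}: alpha, xi.
The least among these is xi.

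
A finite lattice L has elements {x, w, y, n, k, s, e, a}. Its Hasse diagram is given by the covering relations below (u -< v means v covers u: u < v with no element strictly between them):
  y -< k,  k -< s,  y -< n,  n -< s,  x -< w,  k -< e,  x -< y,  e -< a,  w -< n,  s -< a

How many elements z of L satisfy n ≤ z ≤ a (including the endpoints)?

3

The interval [n, a] = {a, n, s}, which has 3 elements.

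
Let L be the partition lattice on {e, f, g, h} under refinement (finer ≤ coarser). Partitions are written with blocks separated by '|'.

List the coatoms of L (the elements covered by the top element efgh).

efg|h, efh|g, ef|gh, egh|f, eg|fh, eh|fg, e|fgh

The coatoms are exactly the elements covered by efgh: efg|h, efh|g, ef|gh, egh|f, eg|fh, eh|fg, e|fgh.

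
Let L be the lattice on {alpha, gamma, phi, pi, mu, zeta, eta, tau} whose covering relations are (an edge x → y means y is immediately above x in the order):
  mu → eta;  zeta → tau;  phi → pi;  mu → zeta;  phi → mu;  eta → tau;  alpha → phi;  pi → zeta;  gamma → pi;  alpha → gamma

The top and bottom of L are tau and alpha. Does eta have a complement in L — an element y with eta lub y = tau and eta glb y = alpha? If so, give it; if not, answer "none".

gamma

Need y with eta ∨ y = tau and eta ∧ y = alpha.
Checking each element gives: gamma.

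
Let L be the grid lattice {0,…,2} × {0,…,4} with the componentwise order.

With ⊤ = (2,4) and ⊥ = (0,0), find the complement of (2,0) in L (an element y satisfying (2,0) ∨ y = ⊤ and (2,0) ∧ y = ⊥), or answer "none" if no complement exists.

Need y with (2,0) ∨ y = (2,4) and (2,0) ∧ y = (0,0).
Checking each element gives: (0,4).

(0,4)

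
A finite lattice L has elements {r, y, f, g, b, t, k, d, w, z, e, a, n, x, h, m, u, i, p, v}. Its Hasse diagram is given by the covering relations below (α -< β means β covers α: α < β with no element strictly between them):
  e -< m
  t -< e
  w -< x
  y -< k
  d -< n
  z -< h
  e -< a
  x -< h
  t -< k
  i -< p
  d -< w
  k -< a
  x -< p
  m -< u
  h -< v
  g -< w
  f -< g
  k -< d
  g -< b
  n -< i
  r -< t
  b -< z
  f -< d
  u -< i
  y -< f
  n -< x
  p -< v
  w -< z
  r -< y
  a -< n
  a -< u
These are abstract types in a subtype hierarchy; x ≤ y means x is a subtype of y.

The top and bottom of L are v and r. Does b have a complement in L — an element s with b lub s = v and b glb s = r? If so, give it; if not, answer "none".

Need s with b ∨ s = v and b ∧ s = r.
Checking each element gives: m.

m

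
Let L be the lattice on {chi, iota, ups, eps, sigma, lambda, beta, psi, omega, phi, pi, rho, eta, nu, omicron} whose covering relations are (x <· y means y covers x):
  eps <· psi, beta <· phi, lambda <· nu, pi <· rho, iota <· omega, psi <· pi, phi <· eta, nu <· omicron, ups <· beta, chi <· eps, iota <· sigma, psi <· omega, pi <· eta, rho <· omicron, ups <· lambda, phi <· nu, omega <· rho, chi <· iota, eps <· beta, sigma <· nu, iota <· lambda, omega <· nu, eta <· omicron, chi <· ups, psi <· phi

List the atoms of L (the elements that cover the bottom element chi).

The atoms are exactly the elements that cover chi: eps, iota, ups.

eps, iota, ups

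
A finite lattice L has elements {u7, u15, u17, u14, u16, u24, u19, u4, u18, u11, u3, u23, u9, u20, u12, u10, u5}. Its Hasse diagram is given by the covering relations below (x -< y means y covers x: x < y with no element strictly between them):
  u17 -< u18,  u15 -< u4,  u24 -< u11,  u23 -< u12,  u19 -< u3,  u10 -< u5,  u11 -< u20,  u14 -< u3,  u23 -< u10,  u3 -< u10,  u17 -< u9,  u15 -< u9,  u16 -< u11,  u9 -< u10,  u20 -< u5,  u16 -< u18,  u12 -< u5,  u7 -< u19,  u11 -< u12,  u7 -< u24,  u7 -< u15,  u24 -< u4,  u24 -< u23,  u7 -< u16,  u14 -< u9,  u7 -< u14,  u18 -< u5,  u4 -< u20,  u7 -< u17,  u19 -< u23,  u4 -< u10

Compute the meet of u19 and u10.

u19

Common lower bounds of {u19, u10}: u19, u7.
The greatest among these is u19.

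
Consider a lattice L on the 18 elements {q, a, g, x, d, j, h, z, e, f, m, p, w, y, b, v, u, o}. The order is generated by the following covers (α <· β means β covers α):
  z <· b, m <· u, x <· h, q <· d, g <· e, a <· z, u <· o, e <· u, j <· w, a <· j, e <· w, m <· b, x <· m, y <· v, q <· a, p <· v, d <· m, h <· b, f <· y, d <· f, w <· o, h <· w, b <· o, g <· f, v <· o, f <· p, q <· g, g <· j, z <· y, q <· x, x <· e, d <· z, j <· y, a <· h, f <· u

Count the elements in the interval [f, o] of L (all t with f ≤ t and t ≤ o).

The interval [f, o] = {f, o, p, u, v, y}, which has 6 elements.

6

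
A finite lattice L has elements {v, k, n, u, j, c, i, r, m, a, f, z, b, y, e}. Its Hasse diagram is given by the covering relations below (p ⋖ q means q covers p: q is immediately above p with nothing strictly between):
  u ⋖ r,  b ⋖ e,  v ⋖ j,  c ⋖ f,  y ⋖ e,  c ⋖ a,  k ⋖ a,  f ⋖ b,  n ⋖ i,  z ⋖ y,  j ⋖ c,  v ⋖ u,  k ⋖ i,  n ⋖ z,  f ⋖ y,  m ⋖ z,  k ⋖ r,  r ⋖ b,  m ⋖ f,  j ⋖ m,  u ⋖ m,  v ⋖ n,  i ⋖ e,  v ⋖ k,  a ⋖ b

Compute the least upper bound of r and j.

Common upper bounds of {r, j}: b, e.
The least among these is b.

b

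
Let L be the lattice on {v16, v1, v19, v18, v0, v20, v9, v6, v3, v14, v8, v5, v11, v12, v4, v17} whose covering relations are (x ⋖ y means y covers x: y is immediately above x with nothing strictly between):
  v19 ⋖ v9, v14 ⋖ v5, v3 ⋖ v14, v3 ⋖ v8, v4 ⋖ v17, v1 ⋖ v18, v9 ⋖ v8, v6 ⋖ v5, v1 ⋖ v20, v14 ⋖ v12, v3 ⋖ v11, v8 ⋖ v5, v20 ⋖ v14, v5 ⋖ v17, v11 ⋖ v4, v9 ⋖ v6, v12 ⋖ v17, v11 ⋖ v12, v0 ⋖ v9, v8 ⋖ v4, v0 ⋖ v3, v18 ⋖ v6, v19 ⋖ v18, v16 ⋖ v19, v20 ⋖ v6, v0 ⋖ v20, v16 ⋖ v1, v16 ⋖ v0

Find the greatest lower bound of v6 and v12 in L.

v20

Common lower bounds of {v6, v12}: v0, v1, v16, v20.
The greatest among these is v20.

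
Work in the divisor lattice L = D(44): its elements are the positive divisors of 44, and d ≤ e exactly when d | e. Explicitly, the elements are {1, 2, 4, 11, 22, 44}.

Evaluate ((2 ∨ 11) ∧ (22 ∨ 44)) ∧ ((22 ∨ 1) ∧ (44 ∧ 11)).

11

2 ∨ 11 = 22
22 ∨ 44 = 44
22 ∧ 44 = 22
22 ∨ 1 = 22
44 ∧ 11 = 11
22 ∧ 11 = 11
22 ∧ 11 = 11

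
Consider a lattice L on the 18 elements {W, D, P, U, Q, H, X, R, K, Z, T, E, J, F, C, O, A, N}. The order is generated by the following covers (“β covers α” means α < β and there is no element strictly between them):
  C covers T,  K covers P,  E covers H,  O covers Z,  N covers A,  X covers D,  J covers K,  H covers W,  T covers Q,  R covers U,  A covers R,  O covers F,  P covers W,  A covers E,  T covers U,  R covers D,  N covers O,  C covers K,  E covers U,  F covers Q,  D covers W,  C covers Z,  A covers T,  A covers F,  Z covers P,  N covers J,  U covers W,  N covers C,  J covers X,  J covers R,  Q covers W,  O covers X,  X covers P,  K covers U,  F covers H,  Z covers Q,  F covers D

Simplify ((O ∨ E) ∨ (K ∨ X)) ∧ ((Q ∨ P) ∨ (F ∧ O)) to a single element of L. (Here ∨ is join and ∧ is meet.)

O ∨ E = N
K ∨ X = J
N ∨ J = N
Q ∨ P = Z
F ∧ O = F
Z ∨ F = O
N ∧ O = O

O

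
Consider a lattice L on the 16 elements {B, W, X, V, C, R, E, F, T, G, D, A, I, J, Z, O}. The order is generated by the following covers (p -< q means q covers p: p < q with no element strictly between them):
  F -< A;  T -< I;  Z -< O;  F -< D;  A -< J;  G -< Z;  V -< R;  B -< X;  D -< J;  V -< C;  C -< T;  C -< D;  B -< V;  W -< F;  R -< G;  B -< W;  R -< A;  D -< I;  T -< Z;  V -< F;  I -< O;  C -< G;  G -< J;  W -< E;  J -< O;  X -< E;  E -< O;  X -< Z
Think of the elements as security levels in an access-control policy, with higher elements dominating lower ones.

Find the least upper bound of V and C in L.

Common upper bounds of {V, C}: C, D, G, I, J, O, T, Z.
The least among these is C.

C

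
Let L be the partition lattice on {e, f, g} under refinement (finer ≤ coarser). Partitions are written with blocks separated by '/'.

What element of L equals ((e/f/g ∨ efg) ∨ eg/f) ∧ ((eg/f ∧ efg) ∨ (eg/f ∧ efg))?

eg/f

e/f/g ∨ efg = efg
efg ∨ eg/f = efg
eg/f ∧ efg = eg/f
eg/f ∧ efg = eg/f
eg/f ∨ eg/f = eg/f
efg ∧ eg/f = eg/f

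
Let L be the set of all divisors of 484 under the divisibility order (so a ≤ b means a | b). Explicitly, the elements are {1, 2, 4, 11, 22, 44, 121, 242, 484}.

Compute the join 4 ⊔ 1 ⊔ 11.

44

In the divisibility order, the join is the least common multiple: lcm(4, 1, 11) = 44.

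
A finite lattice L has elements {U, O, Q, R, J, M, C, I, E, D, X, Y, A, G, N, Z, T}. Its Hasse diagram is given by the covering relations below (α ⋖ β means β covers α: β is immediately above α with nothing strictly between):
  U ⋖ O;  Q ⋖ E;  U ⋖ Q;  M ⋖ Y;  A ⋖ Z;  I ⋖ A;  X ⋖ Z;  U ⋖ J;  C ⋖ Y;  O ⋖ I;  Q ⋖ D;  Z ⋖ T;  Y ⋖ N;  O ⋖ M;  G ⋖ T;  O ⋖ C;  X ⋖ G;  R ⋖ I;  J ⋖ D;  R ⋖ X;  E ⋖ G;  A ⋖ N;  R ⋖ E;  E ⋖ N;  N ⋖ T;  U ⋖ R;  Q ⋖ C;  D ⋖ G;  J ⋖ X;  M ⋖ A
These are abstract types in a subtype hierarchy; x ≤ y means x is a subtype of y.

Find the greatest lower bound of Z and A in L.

Common lower bounds of {Z, A}: A, I, M, O, R, U.
The greatest among these is A.

A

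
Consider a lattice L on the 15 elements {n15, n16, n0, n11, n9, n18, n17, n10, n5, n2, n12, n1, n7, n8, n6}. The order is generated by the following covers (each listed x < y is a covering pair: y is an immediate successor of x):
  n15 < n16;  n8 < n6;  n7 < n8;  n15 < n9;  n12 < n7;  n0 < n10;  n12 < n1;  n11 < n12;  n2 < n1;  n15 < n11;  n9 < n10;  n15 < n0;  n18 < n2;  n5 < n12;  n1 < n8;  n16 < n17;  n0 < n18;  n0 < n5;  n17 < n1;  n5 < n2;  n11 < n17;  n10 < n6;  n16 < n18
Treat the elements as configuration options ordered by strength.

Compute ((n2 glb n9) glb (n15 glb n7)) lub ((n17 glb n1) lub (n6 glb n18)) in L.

n1

n2 ∧ n9 = n15
n15 ∧ n7 = n15
n15 ∧ n15 = n15
n17 ∧ n1 = n17
n6 ∧ n18 = n18
n17 ∨ n18 = n1
n15 ∨ n1 = n1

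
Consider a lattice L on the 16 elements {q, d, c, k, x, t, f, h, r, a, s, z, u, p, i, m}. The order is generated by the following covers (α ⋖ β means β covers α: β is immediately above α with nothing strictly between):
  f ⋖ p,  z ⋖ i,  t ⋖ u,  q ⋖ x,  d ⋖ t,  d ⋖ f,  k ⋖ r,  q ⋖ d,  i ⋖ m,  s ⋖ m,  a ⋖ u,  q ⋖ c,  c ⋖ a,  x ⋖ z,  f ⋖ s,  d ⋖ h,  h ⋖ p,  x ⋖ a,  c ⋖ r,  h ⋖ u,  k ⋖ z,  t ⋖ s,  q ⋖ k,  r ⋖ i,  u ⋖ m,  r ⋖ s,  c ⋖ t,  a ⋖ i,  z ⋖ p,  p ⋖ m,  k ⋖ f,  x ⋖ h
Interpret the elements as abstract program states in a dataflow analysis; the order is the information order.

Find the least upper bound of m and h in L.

Common upper bounds of {m, h}: m.
The least among these is m.

m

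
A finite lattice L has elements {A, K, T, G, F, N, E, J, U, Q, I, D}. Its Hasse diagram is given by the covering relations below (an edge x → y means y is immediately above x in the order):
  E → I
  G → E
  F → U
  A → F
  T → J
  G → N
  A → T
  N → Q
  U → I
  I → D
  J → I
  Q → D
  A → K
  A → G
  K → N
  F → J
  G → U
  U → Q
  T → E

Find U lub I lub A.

Common upper bounds of {U, I, A}: D, I.
The least among these is I.

I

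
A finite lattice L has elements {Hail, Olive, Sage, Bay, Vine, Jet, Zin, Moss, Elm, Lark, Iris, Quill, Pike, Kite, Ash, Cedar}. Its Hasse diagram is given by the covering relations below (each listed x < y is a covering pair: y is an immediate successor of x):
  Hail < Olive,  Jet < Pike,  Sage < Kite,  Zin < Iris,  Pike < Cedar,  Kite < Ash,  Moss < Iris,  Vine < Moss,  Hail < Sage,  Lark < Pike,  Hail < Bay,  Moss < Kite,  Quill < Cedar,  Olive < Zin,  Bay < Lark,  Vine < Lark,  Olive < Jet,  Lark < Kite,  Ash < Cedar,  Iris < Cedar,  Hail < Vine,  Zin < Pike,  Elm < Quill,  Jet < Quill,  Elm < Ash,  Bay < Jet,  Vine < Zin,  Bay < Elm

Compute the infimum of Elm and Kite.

Bay

Common lower bounds of {Elm, Kite}: Bay, Hail.
The greatest among these is Bay.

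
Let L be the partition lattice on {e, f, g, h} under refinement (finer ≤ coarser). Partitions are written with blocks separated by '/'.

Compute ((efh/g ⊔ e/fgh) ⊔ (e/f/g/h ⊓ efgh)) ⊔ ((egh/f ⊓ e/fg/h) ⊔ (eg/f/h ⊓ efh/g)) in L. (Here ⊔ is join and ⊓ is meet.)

efh/g ∨ e/fgh = efgh
e/f/g/h ∧ efgh = e/f/g/h
efgh ∨ e/f/g/h = efgh
egh/f ∧ e/fg/h = e/f/g/h
eg/f/h ∧ efh/g = e/f/g/h
e/f/g/h ∨ e/f/g/h = e/f/g/h
efgh ∨ e/f/g/h = efgh

efgh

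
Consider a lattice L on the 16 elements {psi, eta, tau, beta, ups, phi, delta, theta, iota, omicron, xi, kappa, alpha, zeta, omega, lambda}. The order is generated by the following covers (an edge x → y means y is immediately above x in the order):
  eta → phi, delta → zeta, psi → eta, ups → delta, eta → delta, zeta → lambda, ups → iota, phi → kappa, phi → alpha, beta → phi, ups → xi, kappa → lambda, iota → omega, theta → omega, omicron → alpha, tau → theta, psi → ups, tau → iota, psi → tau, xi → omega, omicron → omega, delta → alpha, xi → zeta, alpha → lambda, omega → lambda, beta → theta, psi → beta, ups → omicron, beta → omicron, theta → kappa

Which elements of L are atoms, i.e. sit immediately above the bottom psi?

beta, eta, tau, ups

The atoms are exactly the elements that cover psi: beta, eta, tau, ups.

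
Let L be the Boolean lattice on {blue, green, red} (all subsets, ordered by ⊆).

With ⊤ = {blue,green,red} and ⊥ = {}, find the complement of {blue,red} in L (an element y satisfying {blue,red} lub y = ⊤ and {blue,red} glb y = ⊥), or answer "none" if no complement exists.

{green}

Need y with {blue,red} ∨ y = {blue,green,red} and {blue,red} ∧ y = {}.
Checking each element gives: {green}.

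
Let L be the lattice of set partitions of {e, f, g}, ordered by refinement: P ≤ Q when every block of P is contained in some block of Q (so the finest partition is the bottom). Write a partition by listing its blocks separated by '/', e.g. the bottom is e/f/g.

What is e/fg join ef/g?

The join of e/fg and ef/g merges any blocks that overlap across the partitions, giving efg.

efg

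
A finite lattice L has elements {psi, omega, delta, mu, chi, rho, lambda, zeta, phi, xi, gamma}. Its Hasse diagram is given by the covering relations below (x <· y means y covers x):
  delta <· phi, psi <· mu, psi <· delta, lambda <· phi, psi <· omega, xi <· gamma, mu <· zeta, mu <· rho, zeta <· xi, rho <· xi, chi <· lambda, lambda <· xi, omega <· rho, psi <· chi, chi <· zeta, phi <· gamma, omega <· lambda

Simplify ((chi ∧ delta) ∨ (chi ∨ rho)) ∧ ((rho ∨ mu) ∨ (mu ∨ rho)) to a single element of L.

chi ∧ delta = psi
chi ∨ rho = xi
psi ∨ xi = xi
rho ∨ mu = rho
mu ∨ rho = rho
rho ∨ rho = rho
xi ∧ rho = rho

rho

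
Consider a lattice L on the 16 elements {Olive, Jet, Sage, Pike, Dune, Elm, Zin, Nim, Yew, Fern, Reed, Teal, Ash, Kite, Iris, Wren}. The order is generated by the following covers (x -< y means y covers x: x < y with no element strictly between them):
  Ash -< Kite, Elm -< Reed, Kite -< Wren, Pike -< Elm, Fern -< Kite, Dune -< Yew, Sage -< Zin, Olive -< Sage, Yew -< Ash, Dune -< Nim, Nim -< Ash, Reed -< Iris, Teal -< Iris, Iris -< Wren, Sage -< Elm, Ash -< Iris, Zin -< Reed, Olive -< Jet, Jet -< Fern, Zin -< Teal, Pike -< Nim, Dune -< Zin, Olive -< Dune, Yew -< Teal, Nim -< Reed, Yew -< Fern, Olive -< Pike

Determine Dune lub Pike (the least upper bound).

Nim

Common upper bounds of {Dune, Pike}: Ash, Iris, Kite, Nim, Reed, Wren.
The least among these is Nim.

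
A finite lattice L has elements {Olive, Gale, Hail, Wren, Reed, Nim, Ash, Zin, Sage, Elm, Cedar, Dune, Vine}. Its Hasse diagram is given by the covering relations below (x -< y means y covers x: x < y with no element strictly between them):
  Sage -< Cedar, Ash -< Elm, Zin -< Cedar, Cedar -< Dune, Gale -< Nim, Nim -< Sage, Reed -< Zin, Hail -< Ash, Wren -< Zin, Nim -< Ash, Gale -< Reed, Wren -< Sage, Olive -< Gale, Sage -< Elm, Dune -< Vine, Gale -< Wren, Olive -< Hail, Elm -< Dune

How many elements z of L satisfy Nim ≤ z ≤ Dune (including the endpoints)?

The interval [Nim, Dune] = {Ash, Cedar, Dune, Elm, Nim, Sage}, which has 6 elements.

6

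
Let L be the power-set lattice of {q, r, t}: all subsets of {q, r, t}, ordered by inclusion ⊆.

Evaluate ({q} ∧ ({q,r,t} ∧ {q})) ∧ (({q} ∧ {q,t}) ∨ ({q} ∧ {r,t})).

{q}

{q,r,t} ∧ {q} = {q}
{q} ∧ {q} = {q}
{q} ∧ {q,t} = {q}
{q} ∧ {r,t} = ∅
{q} ∨ ∅ = {q}
{q} ∧ {q} = {q}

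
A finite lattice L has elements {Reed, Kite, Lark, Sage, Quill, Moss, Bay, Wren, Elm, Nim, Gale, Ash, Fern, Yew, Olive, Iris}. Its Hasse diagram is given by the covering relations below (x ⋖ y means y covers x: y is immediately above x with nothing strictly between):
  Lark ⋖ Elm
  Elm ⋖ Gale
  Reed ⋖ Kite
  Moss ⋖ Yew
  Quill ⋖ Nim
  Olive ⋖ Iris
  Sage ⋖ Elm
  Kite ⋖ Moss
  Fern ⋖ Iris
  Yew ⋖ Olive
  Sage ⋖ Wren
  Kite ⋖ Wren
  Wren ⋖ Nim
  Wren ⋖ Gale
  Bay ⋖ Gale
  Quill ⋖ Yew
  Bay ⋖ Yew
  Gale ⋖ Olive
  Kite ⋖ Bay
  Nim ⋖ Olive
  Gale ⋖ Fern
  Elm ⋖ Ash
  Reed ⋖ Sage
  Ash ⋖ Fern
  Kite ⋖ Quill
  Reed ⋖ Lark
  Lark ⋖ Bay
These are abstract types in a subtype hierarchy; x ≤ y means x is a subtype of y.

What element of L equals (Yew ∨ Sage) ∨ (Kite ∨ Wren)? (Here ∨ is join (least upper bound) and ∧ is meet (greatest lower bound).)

Olive

Yew ∨ Sage = Olive
Kite ∨ Wren = Wren
Olive ∨ Wren = Olive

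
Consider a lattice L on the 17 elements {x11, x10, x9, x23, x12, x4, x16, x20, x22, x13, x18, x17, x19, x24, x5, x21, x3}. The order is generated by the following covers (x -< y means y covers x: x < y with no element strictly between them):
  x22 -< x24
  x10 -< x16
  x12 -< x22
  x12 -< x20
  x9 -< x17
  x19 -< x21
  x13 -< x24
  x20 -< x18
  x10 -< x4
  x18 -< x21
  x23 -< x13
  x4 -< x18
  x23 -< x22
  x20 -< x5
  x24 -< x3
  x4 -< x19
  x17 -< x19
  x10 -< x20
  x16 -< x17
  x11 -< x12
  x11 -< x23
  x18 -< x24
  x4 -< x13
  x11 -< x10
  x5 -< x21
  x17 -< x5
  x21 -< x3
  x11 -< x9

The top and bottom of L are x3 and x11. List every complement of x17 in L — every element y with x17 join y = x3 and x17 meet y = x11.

Need y with x17 ∨ y = x3 and x17 ∧ y = x11.
Checking each element gives: x22, x23.

x22, x23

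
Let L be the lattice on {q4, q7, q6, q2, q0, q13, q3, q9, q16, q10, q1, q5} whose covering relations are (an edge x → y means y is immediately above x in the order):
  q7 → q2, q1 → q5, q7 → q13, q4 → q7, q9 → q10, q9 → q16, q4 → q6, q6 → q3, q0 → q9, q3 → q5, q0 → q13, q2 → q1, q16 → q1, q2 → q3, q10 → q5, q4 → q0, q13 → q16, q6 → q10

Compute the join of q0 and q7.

q13

Common upper bounds of {q0, q7}: q1, q13, q16, q5.
The least among these is q13.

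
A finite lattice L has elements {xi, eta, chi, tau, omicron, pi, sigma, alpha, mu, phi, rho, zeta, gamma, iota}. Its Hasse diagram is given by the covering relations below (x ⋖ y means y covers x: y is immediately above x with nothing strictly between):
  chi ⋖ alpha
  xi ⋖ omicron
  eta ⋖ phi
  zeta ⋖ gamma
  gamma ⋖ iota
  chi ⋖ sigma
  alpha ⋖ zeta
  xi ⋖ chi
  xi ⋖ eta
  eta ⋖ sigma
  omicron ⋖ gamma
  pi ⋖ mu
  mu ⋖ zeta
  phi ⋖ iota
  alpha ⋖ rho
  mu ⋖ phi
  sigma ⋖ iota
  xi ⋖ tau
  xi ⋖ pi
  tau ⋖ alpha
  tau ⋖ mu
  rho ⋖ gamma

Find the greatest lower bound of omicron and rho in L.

xi

Common lower bounds of {omicron, rho}: xi.
The greatest among these is xi.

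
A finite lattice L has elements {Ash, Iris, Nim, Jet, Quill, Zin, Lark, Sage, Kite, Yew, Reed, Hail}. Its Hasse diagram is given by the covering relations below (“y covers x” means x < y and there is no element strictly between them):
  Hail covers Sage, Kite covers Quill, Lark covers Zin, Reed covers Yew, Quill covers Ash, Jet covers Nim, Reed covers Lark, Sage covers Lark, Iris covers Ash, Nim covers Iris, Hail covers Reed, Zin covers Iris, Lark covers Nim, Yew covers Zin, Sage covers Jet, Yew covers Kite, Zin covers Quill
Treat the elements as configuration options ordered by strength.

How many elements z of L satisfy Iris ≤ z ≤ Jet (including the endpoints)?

3

The interval [Iris, Jet] = {Iris, Jet, Nim}, which has 3 elements.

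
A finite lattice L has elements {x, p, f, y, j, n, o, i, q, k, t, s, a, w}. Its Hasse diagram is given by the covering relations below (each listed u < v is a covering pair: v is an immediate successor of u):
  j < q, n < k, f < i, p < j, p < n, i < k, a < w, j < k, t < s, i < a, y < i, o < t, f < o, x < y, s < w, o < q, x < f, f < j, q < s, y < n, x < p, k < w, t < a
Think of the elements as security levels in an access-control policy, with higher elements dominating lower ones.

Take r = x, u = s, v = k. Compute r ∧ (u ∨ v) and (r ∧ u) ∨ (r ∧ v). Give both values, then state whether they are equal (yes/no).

u ∨ v = w, so r ∧ (u ∨ v) = x ∧ w = x.
r ∧ u = x and r ∧ v = x, so (r ∧ u) ∨ (r ∧ v) = x ∨ x = x.
Equal: yes.

x; x; yes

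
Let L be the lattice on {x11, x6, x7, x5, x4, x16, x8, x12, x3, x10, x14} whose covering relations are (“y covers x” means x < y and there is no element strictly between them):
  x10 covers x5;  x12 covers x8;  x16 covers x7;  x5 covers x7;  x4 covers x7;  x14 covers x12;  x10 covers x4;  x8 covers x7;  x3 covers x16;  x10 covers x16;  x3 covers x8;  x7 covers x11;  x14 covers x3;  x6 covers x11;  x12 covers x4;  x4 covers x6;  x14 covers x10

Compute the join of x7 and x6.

Common upper bounds of {x7, x6}: x10, x12, x14, x4.
The least among these is x4.

x4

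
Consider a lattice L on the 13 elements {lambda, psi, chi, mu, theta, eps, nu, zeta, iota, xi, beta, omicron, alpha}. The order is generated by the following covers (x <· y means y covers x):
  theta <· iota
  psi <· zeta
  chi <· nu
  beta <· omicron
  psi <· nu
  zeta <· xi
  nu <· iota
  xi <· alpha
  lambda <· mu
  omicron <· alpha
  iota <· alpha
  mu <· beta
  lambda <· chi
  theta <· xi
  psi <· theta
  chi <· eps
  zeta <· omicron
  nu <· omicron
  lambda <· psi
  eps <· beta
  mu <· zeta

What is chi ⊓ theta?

lambda

Common lower bounds of {chi, theta}: lambda.
The greatest among these is lambda.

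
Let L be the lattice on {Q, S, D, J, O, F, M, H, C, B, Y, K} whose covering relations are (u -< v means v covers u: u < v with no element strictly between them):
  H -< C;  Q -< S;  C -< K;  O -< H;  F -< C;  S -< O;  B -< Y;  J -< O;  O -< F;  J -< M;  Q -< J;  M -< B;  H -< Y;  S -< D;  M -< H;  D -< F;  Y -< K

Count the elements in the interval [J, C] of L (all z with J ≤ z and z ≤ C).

The interval [J, C] = {C, F, H, J, M, O}, which has 6 elements.

6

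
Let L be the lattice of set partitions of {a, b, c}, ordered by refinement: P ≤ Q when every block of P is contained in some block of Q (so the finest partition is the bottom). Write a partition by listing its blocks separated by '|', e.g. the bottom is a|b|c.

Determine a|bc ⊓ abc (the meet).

a|bc

Common lower bounds of {a|bc, abc}: a|bc, a|b|c.
The greatest among these is a|bc.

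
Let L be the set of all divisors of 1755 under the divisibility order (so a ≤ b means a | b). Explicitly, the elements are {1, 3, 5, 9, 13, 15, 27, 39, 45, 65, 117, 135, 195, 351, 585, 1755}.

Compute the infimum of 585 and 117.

In the divisibility order, the meet is the greatest common divisor: gcd(585, 117) = 117.

117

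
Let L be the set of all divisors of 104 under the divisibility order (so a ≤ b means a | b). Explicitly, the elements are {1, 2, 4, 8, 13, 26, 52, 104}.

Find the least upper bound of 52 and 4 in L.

52

In the divisibility order, the join is the least common multiple: lcm(52, 4) = 52.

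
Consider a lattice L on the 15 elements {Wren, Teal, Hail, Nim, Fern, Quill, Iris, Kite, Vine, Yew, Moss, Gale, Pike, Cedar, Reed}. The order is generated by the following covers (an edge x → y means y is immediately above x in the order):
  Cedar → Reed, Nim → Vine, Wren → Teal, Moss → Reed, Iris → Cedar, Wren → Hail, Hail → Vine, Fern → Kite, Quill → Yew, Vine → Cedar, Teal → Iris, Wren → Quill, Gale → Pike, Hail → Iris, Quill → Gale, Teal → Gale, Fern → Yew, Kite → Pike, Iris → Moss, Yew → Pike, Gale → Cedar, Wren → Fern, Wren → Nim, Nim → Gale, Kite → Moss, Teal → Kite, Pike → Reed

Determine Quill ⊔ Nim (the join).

Common upper bounds of {Quill, Nim}: Cedar, Gale, Pike, Reed.
The least among these is Gale.

Gale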